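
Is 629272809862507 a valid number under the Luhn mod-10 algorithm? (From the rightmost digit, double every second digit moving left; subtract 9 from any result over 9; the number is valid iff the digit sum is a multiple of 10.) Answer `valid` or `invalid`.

valid

From the right, keep odd positions and double even positions (subtract 9 from any doubled value over 9):
  doubled (positions 2,4,...): 0 4 7 0 4 4 4 → sum 23
  kept (positions 1,3,...): 7 5 6 9 8 7 9 6 → sum 57
Total = 80.
80 mod 10 = 0, so the number is valid.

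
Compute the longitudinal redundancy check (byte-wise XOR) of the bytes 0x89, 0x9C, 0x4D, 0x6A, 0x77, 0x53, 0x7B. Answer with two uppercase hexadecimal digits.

XOR the bytes together:
  start with 0x89
  0x89 ⊕ 0x9C = 0x15
  0x15 ⊕ 0x4D = 0x58
  0x58 ⊕ 0x6A = 0x32
  0x32 ⊕ 0x77 = 0x45
  0x45 ⊕ 0x53 = 0x16
  0x16 ⊕ 0x7B = 0x6D

6D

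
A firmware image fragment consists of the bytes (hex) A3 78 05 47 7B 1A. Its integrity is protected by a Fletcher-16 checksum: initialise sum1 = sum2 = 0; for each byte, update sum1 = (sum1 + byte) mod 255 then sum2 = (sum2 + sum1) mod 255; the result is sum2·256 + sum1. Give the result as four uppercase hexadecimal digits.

2BFD

Running sums (mod 255):
  after byte 0 (A3): sum1=163, sum2=163
  after byte 1 (78): sum1=28, sum2=191
  after byte 2 (05): sum1=33, sum2=224
  after byte 3 (47): sum1=104, sum2=73
  after byte 4 (7B): sum1=227, sum2=45
  after byte 5 (1A): sum1=253, sum2=43
Checksum = sum2·256 + sum1 = 43·256 + 253 = 11261 = 0x2BFD.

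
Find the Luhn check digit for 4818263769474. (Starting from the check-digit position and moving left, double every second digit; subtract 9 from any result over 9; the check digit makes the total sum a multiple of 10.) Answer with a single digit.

6

Partial digits right→left: 4 7 4 9 6 7 3 6 2 8 1 8 4
Double every second digit counting from the check-digit position (so the 1st, 3rd, 5th, ... of the partial from the right).
  doubled (with −9 where >9): 8 8 3 6 4 2 8 → sum 39
  kept as-is: 7 9 7 6 8 8 → sum 45
Total = 39 + 45 = 84.
Check digit = (10 − (84 mod 10)) mod 10 = 6.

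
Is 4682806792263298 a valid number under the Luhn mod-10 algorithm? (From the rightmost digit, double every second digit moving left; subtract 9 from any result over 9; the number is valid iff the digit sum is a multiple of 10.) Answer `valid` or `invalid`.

From the right, keep odd positions and double even positions (subtract 9 from any doubled value over 9):
  doubled (positions 2,4,...): 9 6 4 9 3 7 7 8 → sum 53
  kept (positions 1,3,...): 8 2 6 2 7 0 2 6 → sum 33
Total = 86.
86 mod 10 = 6, so the number is invalid.

invalid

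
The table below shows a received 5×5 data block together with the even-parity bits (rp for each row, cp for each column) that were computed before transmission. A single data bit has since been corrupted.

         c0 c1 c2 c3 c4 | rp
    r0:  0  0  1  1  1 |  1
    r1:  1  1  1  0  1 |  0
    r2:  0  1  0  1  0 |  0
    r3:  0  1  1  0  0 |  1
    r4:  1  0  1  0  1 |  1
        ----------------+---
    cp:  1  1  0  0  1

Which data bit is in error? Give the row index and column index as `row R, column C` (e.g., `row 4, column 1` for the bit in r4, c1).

row 3, column 0

Recompute each row's even parity and compare to rp:
  r0: data parity 1, sent rp 1 → ok
  r1: data parity 0, sent rp 0 → ok
  r2: data parity 0, sent rp 0 → ok
  r3: data parity 0, sent rp 1 → mismatch
  r4: data parity 1, sent rp 1 → ok
Recompute each column's even parity and compare to cp:
  c0: data parity 0, sent cp 1 → mismatch
  c1: data parity 1, sent cp 1 → ok
  c2: data parity 0, sent cp 0 → ok
  c3: data parity 0, sent cp 0 → ok
  c4: data parity 1, sent cp 1 → ok
Exactly one row (r3) and one column (c0) fail → the flipped bit is at their intersection.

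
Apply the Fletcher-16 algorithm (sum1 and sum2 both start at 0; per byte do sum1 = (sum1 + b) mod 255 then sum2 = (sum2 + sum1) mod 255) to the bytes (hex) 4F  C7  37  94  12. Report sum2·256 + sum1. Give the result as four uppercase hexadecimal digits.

8CF4

Running sums (mod 255):
  after byte 0 (4F): sum1=79, sum2=79
  after byte 1 (C7): sum1=23, sum2=102
  after byte 2 (37): sum1=78, sum2=180
  after byte 3 (94): sum1=226, sum2=151
  after byte 4 (12): sum1=244, sum2=140
Checksum = sum2·256 + sum1 = 140·256 + 244 = 36084 = 0x8CF4.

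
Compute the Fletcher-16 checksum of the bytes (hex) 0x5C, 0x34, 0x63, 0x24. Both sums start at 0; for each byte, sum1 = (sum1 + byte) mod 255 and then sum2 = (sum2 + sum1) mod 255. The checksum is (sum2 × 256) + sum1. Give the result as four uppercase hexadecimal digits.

Running sums (mod 255):
  after byte 0 (0x5C): sum1=92, sum2=92
  after byte 1 (0x34): sum1=144, sum2=236
  after byte 2 (0x63): sum1=243, sum2=224
  after byte 3 (0x24): sum1=24, sum2=248
Checksum = sum2·256 + sum1 = 248·256 + 24 = 63512 = 0xF818.

F818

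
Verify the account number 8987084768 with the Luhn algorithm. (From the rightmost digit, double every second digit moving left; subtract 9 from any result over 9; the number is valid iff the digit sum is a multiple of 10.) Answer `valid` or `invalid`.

invalid

From the right, keep odd positions and double even positions (subtract 9 from any doubled value over 9):
  doubled (positions 2,4,...): 3 8 0 7 7 → sum 25
  kept (positions 1,3,...): 8 7 8 7 9 → sum 39
Total = 64.
64 mod 10 = 4, so the number is invalid.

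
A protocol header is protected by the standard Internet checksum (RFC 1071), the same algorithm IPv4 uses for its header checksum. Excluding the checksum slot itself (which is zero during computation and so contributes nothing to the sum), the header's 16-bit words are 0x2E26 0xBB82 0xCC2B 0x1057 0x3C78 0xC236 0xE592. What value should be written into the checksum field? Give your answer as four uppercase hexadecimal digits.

One's-complement addition (fold any carry out of bit 15 back into bit 0):
  0x2E26 + 0xBB82 = 0x0E9A8
  0xE9A8 + 0xCC2B = 0x1B5D3 → wrap carry → 0xB5D4
  0xB5D4 + 0x1057 = 0x0C62B
  0xC62B + 0x3C78 = 0x102A3 → wrap carry → 0x02A4
  0x02A4 + 0xC236 = 0x0C4DA
  0xC4DA + 0xE592 = 0x1AA6C → wrap carry → 0xAA6D
One's-complement sum = 0xAA6D.
Checksum = ~0xAA6D & 0xFFFF = 0x5592.

5592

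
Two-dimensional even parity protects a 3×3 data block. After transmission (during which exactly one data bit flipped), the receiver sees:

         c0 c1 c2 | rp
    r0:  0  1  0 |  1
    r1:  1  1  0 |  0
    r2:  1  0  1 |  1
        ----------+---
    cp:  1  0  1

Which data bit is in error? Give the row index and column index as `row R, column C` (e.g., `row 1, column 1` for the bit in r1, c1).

Recompute each row's even parity and compare to rp:
  r0: data parity 1, sent rp 1 → ok
  r1: data parity 0, sent rp 0 → ok
  r2: data parity 0, sent rp 1 → mismatch
Recompute each column's even parity and compare to cp:
  c0: data parity 0, sent cp 1 → mismatch
  c1: data parity 0, sent cp 0 → ok
  c2: data parity 1, sent cp 1 → ok
Exactly one row (r2) and one column (c0) fail → the flipped bit is at their intersection.

row 2, column 0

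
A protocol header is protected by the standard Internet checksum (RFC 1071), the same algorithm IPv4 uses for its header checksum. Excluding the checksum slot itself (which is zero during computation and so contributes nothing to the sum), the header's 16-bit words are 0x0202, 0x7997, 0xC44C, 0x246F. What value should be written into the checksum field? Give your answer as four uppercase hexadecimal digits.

One's-complement addition (fold any carry out of bit 15 back into bit 0):
  0x0202 + 0x7997 = 0x07B99
  0x7B99 + 0xC44C = 0x13FE5 → wrap carry → 0x3FE6
  0x3FE6 + 0x246F = 0x06455
One's-complement sum = 0x6455.
Checksum = ~0x6455 & 0xFFFF = 0x9BAA.

9BAA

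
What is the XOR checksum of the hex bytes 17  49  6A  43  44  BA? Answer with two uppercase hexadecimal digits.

89

XOR the bytes together:
  start with 0x17
  0x17 ⊕ 0x49 = 0x5E
  0x5E ⊕ 0x6A = 0x34
  0x34 ⊕ 0x43 = 0x77
  0x77 ⊕ 0x44 = 0x33
  0x33 ⊕ 0xBA = 0x89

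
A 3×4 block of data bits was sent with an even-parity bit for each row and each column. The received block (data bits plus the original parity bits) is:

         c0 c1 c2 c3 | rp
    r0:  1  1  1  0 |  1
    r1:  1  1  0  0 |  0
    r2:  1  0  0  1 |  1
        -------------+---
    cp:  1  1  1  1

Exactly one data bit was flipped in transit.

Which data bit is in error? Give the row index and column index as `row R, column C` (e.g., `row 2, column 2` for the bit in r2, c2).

row 2, column 1

Recompute each row's even parity and compare to rp:
  r0: data parity 1, sent rp 1 → ok
  r1: data parity 0, sent rp 0 → ok
  r2: data parity 0, sent rp 1 → mismatch
Recompute each column's even parity and compare to cp:
  c0: data parity 1, sent cp 1 → ok
  c1: data parity 0, sent cp 1 → mismatch
  c2: data parity 1, sent cp 1 → ok
  c3: data parity 1, sent cp 1 → ok
Exactly one row (r2) and one column (c1) fail → the flipped bit is at their intersection.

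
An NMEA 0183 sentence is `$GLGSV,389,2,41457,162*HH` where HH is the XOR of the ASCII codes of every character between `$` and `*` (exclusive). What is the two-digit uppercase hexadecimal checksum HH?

4F

XOR the ASCII codes of the payload characters:
  'G' = 0x47 → acc = 0x47
  'L' = 0x4C → acc = 0x0B
  'G' = 0x47 → acc = 0x4C
  'S' = 0x53 → acc = 0x1F
  'V' = 0x56 → acc = 0x49
  ',' = 0x2C → acc = 0x65
  '3' = 0x33 → acc = 0x56
  '8' = 0x38 → acc = 0x6E
  '9' = 0x39 → acc = 0x57
  ',' = 0x2C → acc = 0x7B
  '2' = 0x32 → acc = 0x49
  ',' = 0x2C → acc = 0x65
  '4' = 0x34 → acc = 0x51
  '1' = 0x31 → acc = 0x60
  '4' = 0x34 → acc = 0x54
  '5' = 0x35 → acc = 0x61
  '7' = 0x37 → acc = 0x56
  ',' = 0x2C → acc = 0x7A
  '1' = 0x31 → acc = 0x4B
  '6' = 0x36 → acc = 0x7D
  '2' = 0x32 → acc = 0x4F
Checksum = 0x4F.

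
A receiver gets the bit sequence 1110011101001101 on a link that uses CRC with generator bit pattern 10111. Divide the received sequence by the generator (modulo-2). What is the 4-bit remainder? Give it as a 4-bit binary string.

0000

Modulo-2 division of 1110011101001101 by 10111:
  pos 0: 11100 XOR 10111 = 01011
  pos 1: 10111 XOR 10111 = 00000
  pos 6: 11010 XOR 10111 = 01101
  pos 7: 11010 XOR 10111 = 01101
  pos 8: 11011 XOR 10111 = 01100
  pos 9: 11001 XOR 10111 = 01110
  pos 10: 11100 XOR 10111 = 01011
  pos 11: 10111 XOR 10111 = 00000
Remainder = 0000 (zero — the frame passes the CRC check).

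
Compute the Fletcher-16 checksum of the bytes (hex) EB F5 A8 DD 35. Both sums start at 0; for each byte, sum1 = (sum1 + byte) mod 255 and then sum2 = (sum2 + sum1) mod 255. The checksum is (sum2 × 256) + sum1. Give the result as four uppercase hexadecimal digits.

Running sums (mod 255):
  after byte 0 (EB): sum1=235, sum2=235
  after byte 1 (F5): sum1=225, sum2=205
  after byte 2 (A8): sum1=138, sum2=88
  after byte 3 (DD): sum1=104, sum2=192
  after byte 4 (35): sum1=157, sum2=94
Checksum = sum2·256 + sum1 = 94·256 + 157 = 24221 = 0x5E9D.

5E9D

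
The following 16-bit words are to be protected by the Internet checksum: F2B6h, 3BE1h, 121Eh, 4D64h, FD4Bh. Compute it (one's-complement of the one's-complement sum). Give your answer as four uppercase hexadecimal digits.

7499

One's-complement addition (fold any carry out of bit 15 back into bit 0):
  0xF2B6 + 0x3BE1 = 0x12E97 → wrap carry → 0x2E98
  0x2E98 + 0x121E = 0x040B6
  0x40B6 + 0x4D64 = 0x08E1A
  0x8E1A + 0xFD4B = 0x18B65 → wrap carry → 0x8B66
One's-complement sum = 0x8B66.
Checksum = ~0x8B66 & 0xFFFF = 0x7499.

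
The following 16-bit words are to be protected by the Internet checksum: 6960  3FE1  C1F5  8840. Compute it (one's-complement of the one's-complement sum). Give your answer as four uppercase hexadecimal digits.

0C88

One's-complement addition (fold any carry out of bit 15 back into bit 0):
  0x6960 + 0x3FE1 = 0x0A941
  0xA941 + 0xC1F5 = 0x16B36 → wrap carry → 0x6B37
  0x6B37 + 0x8840 = 0x0F377
One's-complement sum = 0xF377.
Checksum = ~0xF377 & 0xFFFF = 0x0C88.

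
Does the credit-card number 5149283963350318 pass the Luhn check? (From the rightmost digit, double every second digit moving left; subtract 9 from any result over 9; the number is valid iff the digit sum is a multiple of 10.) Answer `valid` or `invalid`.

From the right, keep odd positions and double even positions (subtract 9 from any doubled value over 9):
  doubled (positions 2,4,...): 2 0 6 3 6 4 8 1 → sum 30
  kept (positions 1,3,...): 8 3 5 3 9 8 9 1 → sum 46
Total = 76.
76 mod 10 = 6, so the number is invalid.

invalid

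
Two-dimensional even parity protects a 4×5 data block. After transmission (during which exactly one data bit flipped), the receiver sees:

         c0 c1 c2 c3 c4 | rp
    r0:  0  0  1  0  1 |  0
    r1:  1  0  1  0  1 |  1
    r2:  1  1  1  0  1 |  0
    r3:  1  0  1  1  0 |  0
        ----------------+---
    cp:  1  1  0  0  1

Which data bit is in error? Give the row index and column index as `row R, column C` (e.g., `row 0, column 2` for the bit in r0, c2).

Recompute each row's even parity and compare to rp:
  r0: data parity 0, sent rp 0 → ok
  r1: data parity 1, sent rp 1 → ok
  r2: data parity 0, sent rp 0 → ok
  r3: data parity 1, sent rp 0 → mismatch
Recompute each column's even parity and compare to cp:
  c0: data parity 1, sent cp 1 → ok
  c1: data parity 1, sent cp 1 → ok
  c2: data parity 0, sent cp 0 → ok
  c3: data parity 1, sent cp 0 → mismatch
  c4: data parity 1, sent cp 1 → ok
Exactly one row (r3) and one column (c3) fail → the flipped bit is at their intersection.

row 3, column 3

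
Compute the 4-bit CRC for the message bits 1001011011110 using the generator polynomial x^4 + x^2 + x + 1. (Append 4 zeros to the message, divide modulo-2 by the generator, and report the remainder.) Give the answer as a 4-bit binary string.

Append 4 zeros: 10010110111100000. Divide by 10111 (XOR where the leading bit is 1):
  pos 0: 10010 XOR 10111 = 00101
  pos 2: 10111 XOR 10111 = 00000
  pos 8: 11110 XOR 10111 = 01001
  pos 9: 10010 XOR 10111 = 00101
  pos 11: 10100 XOR 10111 = 00011
Remainder (last 4 bits) = 0110. This is the CRC / FCS.

0110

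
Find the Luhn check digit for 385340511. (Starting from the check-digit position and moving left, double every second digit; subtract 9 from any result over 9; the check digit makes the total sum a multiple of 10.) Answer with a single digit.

Partial digits right→left: 1 1 5 0 4 3 5 8 3
Double every second digit counting from the check-digit position (so the 1st, 3rd, 5th, ... of the partial from the right).
  doubled (with −9 where >9): 2 1 8 1 6 → sum 18
  kept as-is: 1 0 3 8 → sum 12
Total = 18 + 12 = 30.
Check digit = (10 − (30 mod 10)) mod 10 = 0.

0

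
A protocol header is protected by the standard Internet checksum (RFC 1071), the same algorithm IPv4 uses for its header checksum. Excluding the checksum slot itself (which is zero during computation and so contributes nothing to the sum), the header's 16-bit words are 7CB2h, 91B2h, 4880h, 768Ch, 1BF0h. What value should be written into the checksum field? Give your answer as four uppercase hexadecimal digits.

169E

One's-complement addition (fold any carry out of bit 15 back into bit 0):
  0x7CB2 + 0x91B2 = 0x10E64 → wrap carry → 0x0E65
  0x0E65 + 0x4880 = 0x056E5
  0x56E5 + 0x768C = 0x0CD71
  0xCD71 + 0x1BF0 = 0x0E961
One's-complement sum = 0xE961.
Checksum = ~0xE961 & 0xFFFF = 0x169E.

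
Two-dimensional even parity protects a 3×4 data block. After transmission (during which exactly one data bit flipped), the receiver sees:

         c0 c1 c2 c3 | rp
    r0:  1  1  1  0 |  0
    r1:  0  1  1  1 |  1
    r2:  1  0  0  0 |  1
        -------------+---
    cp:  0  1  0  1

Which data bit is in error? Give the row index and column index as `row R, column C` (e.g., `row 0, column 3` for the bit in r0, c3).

row 0, column 1

Recompute each row's even parity and compare to rp:
  r0: data parity 1, sent rp 0 → mismatch
  r1: data parity 1, sent rp 1 → ok
  r2: data parity 1, sent rp 1 → ok
Recompute each column's even parity and compare to cp:
  c0: data parity 0, sent cp 0 → ok
  c1: data parity 0, sent cp 1 → mismatch
  c2: data parity 0, sent cp 0 → ok
  c3: data parity 1, sent cp 1 → ok
Exactly one row (r0) and one column (c1) fail → the flipped bit is at their intersection.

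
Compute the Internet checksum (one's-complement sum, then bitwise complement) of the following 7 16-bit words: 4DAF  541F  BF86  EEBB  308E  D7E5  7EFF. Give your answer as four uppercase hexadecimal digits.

One's-complement addition (fold any carry out of bit 15 back into bit 0):
  0x4DAF + 0x541F = 0x0A1CE
  0xA1CE + 0xBF86 = 0x16154 → wrap carry → 0x6155
  0x6155 + 0xEEBB = 0x15010 → wrap carry → 0x5011
  0x5011 + 0x308E = 0x0809F
  0x809F + 0xD7E5 = 0x15884 → wrap carry → 0x5885
  0x5885 + 0x7EFF = 0x0D784
One's-complement sum = 0xD784.
Checksum = ~0xD784 & 0xFFFF = 0x287B.

287B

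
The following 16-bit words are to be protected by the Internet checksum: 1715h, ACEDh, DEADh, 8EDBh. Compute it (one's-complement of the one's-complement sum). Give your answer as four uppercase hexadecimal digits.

One's-complement addition (fold any carry out of bit 15 back into bit 0):
  0x1715 + 0xACED = 0x0C402
  0xC402 + 0xDEAD = 0x1A2AF → wrap carry → 0xA2B0
  0xA2B0 + 0x8EDB = 0x1318B → wrap carry → 0x318C
One's-complement sum = 0x318C.
Checksum = ~0x318C & 0xFFFF = 0xCE73.

CE73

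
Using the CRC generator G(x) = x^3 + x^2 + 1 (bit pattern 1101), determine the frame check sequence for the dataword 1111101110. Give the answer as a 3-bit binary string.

101

Append 3 zeros: 1111101110000. Divide by 1101 (XOR where the leading bit is 1):
  pos 0: 1111 XOR 1101 = 0010
  pos 2: 1010 XOR 1101 = 0111
  pos 3: 1111 XOR 1101 = 0010
  pos 5: 1011 XOR 1101 = 0110
  pos 6: 1100 XOR 1101 = 0001
  pos 9: 1000 XOR 1101 = 0101
Remainder (last 3 bits) = 101. This is the CRC / FCS.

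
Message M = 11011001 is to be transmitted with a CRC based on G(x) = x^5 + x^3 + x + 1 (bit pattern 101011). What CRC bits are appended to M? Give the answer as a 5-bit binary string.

01110

Append 5 zeros: 1101100100000. Divide by 101011 (XOR where the leading bit is 1):
  pos 0: 110110 XOR 101011 = 011101
  pos 1: 111010 XOR 101011 = 010001
  pos 2: 100011 XOR 101011 = 001000
  pos 4: 100000 XOR 101011 = 001011
  pos 6: 101100 XOR 101011 = 000111
Remainder (last 5 bits) = 01110. This is the CRC / FCS.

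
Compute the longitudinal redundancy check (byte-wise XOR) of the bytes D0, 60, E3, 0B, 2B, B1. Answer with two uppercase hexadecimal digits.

XOR the bytes together:
  start with 0xD0
  0xD0 ⊕ 0x60 = 0xB0
  0xB0 ⊕ 0xE3 = 0x53
  0x53 ⊕ 0x0B = 0x58
  0x58 ⊕ 0x2B = 0x73
  0x73 ⊕ 0xB1 = 0xC2

C2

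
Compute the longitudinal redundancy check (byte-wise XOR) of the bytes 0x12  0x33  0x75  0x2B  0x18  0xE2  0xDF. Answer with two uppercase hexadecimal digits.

XOR the bytes together:
  start with 0x12
  0x12 ⊕ 0x33 = 0x21
  0x21 ⊕ 0x75 = 0x54
  0x54 ⊕ 0x2B = 0x7F
  0x7F ⊕ 0x18 = 0x67
  0x67 ⊕ 0xE2 = 0x85
  0x85 ⊕ 0xDF = 0x5A

5A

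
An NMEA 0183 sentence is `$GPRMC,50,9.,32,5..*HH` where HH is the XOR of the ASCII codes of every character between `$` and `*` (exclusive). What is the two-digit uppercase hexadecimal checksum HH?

6D

XOR the ASCII codes of the payload characters:
  'G' = 0x47 → acc = 0x47
  'P' = 0x50 → acc = 0x17
  'R' = 0x52 → acc = 0x45
  'M' = 0x4D → acc = 0x08
  'C' = 0x43 → acc = 0x4B
  ',' = 0x2C → acc = 0x67
  '5' = 0x35 → acc = 0x52
  '0' = 0x30 → acc = 0x62
  ',' = 0x2C → acc = 0x4E
  '9' = 0x39 → acc = 0x77
  '.' = 0x2E → acc = 0x59
  ',' = 0x2C → acc = 0x75
  '3' = 0x33 → acc = 0x46
  '2' = 0x32 → acc = 0x74
  ',' = 0x2C → acc = 0x58
  '5' = 0x35 → acc = 0x6D
  '.' = 0x2E → acc = 0x43
  '.' = 0x2E → acc = 0x6D
Checksum = 0x6D.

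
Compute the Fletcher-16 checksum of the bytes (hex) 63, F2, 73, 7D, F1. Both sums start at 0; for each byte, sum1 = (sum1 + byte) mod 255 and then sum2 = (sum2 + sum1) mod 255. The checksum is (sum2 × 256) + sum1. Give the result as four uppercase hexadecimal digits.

0439

Running sums (mod 255):
  after byte 0 (63): sum1=99, sum2=99
  after byte 1 (F2): sum1=86, sum2=185
  after byte 2 (73): sum1=201, sum2=131
  after byte 3 (7D): sum1=71, sum2=202
  after byte 4 (F1): sum1=57, sum2=4
Checksum = sum2·256 + sum1 = 4·256 + 57 = 1081 = 0x0439.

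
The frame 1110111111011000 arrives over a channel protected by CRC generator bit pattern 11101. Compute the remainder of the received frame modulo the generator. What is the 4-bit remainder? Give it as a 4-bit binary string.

0100

Modulo-2 division of 1110111111011000 by 11101:
  pos 0: 11101 XOR 11101 = 00000
  pos 5: 11111 XOR 11101 = 00010
  pos 8: 10011 XOR 11101 = 01110
  pos 9: 11100 XOR 11101 = 00001
Remainder = 0100 (nonzero — an error is detected).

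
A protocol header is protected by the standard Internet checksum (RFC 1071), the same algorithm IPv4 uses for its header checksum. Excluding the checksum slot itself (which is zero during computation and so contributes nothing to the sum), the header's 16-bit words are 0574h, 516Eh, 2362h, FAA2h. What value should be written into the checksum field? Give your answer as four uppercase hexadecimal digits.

8B18

One's-complement addition (fold any carry out of bit 15 back into bit 0):
  0x0574 + 0x516E = 0x056E2
  0x56E2 + 0x2362 = 0x07A44
  0x7A44 + 0xFAA2 = 0x174E6 → wrap carry → 0x74E7
One's-complement sum = 0x74E7.
Checksum = ~0x74E7 & 0xFFFF = 0x8B18.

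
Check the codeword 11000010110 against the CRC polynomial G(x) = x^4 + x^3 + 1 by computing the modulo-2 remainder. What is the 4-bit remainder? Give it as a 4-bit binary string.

0000

Modulo-2 division of 11000010110 by 11001:
  pos 0: 11000 XOR 11001 = 00001
  pos 4: 10101 XOR 11001 = 01100
  pos 5: 11001 XOR 11001 = 00000
Remainder = 0000 (zero — the frame passes the CRC check).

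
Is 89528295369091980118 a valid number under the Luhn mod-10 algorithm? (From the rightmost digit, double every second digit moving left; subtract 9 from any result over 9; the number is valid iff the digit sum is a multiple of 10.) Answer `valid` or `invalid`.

invalid

From the right, keep odd positions and double even positions (subtract 9 from any doubled value over 9):
  doubled (positions 2,4,...): 2 0 9 9 9 6 9 7 1 7 → sum 59
  kept (positions 1,3,...): 8 1 8 1 0 6 5 2 2 9 → sum 42
Total = 101.
101 mod 10 = 1, so the number is invalid.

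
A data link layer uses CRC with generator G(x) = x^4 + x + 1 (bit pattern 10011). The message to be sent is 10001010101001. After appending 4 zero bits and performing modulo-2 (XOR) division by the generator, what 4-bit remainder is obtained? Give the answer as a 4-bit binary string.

Append 4 zeros: 100010101010010000. Divide by 10011 (XOR where the leading bit is 1):
  pos 0: 10001 XOR 10011 = 00010
  pos 3: 10010 XOR 10011 = 00001
  pos 7: 11010 XOR 10011 = 01001
  pos 8: 10010 XOR 10011 = 00001
  pos 12: 11000 XOR 10011 = 01011
  pos 13: 10110 XOR 10011 = 00101
Remainder (last 4 bits) = 0101. This is the CRC / FCS.

0101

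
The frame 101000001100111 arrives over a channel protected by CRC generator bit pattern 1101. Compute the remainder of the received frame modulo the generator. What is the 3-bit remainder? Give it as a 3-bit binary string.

Modulo-2 division of 101000001100111 by 1101:
  pos 0: 1010 XOR 1101 = 0111
  pos 1: 1110 XOR 1101 = 0011
  pos 3: 1100 XOR 1101 = 0001
  pos 6: 1011 XOR 1101 = 0110
  pos 7: 1100 XOR 1101 = 0001
  pos 10: 1011 XOR 1101 = 0110
  pos 11: 1101 XOR 1101 = 0000
Remainder = 000 (zero — the frame passes the CRC check).

000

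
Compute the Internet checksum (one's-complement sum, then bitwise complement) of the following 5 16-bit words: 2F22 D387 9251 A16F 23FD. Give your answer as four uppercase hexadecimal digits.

One's-complement addition (fold any carry out of bit 15 back into bit 0):
  0x2F22 + 0xD387 = 0x102A9 → wrap carry → 0x02AA
  0x02AA + 0x9251 = 0x094FB
  0x94FB + 0xA16F = 0x1366A → wrap carry → 0x366B
  0x366B + 0x23FD = 0x05A68
One's-complement sum = 0x5A68.
Checksum = ~0x5A68 & 0xFFFF = 0xA597.

A597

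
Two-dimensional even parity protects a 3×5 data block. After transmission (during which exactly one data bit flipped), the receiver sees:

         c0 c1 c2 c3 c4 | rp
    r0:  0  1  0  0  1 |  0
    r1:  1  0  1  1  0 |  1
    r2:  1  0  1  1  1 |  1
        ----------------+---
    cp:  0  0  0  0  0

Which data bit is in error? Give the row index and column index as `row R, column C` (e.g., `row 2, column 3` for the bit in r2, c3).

row 2, column 1

Recompute each row's even parity and compare to rp:
  r0: data parity 0, sent rp 0 → ok
  r1: data parity 1, sent rp 1 → ok
  r2: data parity 0, sent rp 1 → mismatch
Recompute each column's even parity and compare to cp:
  c0: data parity 0, sent cp 0 → ok
  c1: data parity 1, sent cp 0 → mismatch
  c2: data parity 0, sent cp 0 → ok
  c3: data parity 0, sent cp 0 → ok
  c4: data parity 0, sent cp 0 → ok
Exactly one row (r2) and one column (c1) fail → the flipped bit is at their intersection.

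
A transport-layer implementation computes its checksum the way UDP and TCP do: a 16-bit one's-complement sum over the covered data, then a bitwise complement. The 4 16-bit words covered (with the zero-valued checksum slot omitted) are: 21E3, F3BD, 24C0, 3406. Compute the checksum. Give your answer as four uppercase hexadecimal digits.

9198

One's-complement addition (fold any carry out of bit 15 back into bit 0):
  0x21E3 + 0xF3BD = 0x115A0 → wrap carry → 0x15A1
  0x15A1 + 0x24C0 = 0x03A61
  0x3A61 + 0x3406 = 0x06E67
One's-complement sum = 0x6E67.
Checksum = ~0x6E67 & 0xFFFF = 0x9198.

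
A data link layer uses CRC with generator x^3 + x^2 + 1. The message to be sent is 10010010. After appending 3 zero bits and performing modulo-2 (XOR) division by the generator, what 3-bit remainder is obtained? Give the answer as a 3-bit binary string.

Append 3 zeros: 10010010000. Divide by 1101 (XOR where the leading bit is 1):
  pos 0: 1001 XOR 1101 = 0100
  pos 1: 1000 XOR 1101 = 0101
  pos 2: 1010 XOR 1101 = 0111
  pos 3: 1111 XOR 1101 = 0010
  pos 5: 1000 XOR 1101 = 0101
  pos 6: 1010 XOR 1101 = 0111
  pos 7: 1110 XOR 1101 = 0011
Remainder (last 3 bits) = 011. This is the CRC / FCS.

011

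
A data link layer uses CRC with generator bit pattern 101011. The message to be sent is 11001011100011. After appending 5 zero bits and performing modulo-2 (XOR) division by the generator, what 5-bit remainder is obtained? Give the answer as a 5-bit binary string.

Append 5 zeros: 1100101110001100000. Divide by 101011 (XOR where the leading bit is 1):
  pos 0: 110010 XOR 101011 = 011001
  pos 1: 110011 XOR 101011 = 011000
  pos 2: 110001 XOR 101011 = 011010
  pos 3: 110101 XOR 101011 = 011110
  pos 4: 111100 XOR 101011 = 010111
  pos 5: 101110 XOR 101011 = 000101
  pos 8: 101011 XOR 101011 = 000000
Remainder (last 5 bits) = 00000. This is the CRC / FCS.

00000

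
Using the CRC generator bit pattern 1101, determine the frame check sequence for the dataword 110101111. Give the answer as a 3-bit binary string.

Append 3 zeros: 110101111000. Divide by 1101 (XOR where the leading bit is 1):
  pos 0: 1101 XOR 1101 = 0000
  pos 5: 1111 XOR 1101 = 0010
  pos 7: 1000 XOR 1101 = 0101
  pos 8: 1010 XOR 1101 = 0111
Remainder (last 3 bits) = 111. This is the CRC / FCS.

111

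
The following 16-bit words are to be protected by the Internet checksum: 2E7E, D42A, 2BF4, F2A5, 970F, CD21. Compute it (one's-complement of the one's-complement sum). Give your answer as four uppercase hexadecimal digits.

7A8B

One's-complement addition (fold any carry out of bit 15 back into bit 0):
  0x2E7E + 0xD42A = 0x102A8 → wrap carry → 0x02A9
  0x02A9 + 0x2BF4 = 0x02E9D
  0x2E9D + 0xF2A5 = 0x12142 → wrap carry → 0x2143
  0x2143 + 0x970F = 0x0B852
  0xB852 + 0xCD21 = 0x18573 → wrap carry → 0x8574
One's-complement sum = 0x8574.
Checksum = ~0x8574 & 0xFFFF = 0x7A8B.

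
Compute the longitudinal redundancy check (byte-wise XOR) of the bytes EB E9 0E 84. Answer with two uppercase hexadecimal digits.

XOR the bytes together:
  start with 0xEB
  0xEB ⊕ 0xE9 = 0x02
  0x02 ⊕ 0x0E = 0x0C
  0x0C ⊕ 0x84 = 0x88

88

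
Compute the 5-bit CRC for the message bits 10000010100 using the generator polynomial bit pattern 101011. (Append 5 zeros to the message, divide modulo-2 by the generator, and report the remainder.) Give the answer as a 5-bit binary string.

Append 5 zeros: 1000001010000000. Divide by 101011 (XOR where the leading bit is 1):
  pos 0: 100000 XOR 101011 = 001011
  pos 2: 101110 XOR 101011 = 000101
  pos 5: 101100 XOR 101011 = 000111
  pos 8: 111000 XOR 101011 = 010011
  pos 9: 100110 XOR 101011 = 001101
Remainder (last 5 bits) = 11010. This is the CRC / FCS.

11010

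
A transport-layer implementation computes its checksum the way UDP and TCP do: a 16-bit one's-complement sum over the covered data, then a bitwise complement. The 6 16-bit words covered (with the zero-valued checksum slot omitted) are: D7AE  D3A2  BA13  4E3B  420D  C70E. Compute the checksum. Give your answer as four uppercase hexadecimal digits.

4343

One's-complement addition (fold any carry out of bit 15 back into bit 0):
  0xD7AE + 0xD3A2 = 0x1AB50 → wrap carry → 0xAB51
  0xAB51 + 0xBA13 = 0x16564 → wrap carry → 0x6565
  0x6565 + 0x4E3B = 0x0B3A0
  0xB3A0 + 0x420D = 0x0F5AD
  0xF5AD + 0xC70E = 0x1BCBB → wrap carry → 0xBCBC
One's-complement sum = 0xBCBC.
Checksum = ~0xBCBC & 0xFFFF = 0x4343.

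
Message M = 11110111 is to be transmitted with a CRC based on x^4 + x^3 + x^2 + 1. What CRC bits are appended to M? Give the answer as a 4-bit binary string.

Append 4 zeros: 111101110000. Divide by 11101 (XOR where the leading bit is 1):
  pos 0: 11110 XOR 11101 = 00011
  pos 3: 11111 XOR 11101 = 00010
  pos 6: 10000 XOR 11101 = 01101
  pos 7: 11010 XOR 11101 = 00111
Remainder (last 4 bits) = 0111. This is the CRC / FCS.

0111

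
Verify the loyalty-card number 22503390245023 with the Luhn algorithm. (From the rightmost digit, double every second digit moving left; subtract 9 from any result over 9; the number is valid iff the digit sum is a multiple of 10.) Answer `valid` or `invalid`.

invalid

From the right, keep odd positions and double even positions (subtract 9 from any doubled value over 9):
  doubled (positions 2,4,...): 4 1 4 9 6 1 4 → sum 29
  kept (positions 1,3,...): 3 0 4 0 3 0 2 → sum 12
Total = 41.
41 mod 10 = 1, so the number is invalid.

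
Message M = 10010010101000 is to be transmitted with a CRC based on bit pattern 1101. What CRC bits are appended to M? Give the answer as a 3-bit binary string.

011

Append 3 zeros: 10010010101000000. Divide by 1101 (XOR where the leading bit is 1):
  pos 0: 1001 XOR 1101 = 0100
  pos 1: 1000 XOR 1101 = 0101
  pos 2: 1010 XOR 1101 = 0111
  pos 3: 1111 XOR 1101 = 0010
  pos 5: 1001 XOR 1101 = 0100
  pos 6: 1000 XOR 1101 = 0101
  pos 7: 1011 XOR 1101 = 0110
  pos 8: 1100 XOR 1101 = 0001
  pos 11: 1000 XOR 1101 = 0101
  pos 12: 1010 XOR 1101 = 0111
  pos 13: 1110 XOR 1101 = 0011
Remainder (last 3 bits) = 011. This is the CRC / FCS.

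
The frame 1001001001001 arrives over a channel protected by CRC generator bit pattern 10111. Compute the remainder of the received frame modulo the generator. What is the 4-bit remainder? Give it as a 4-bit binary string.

Modulo-2 division of 1001001001001 by 10111:
  pos 0: 10010 XOR 10111 = 00101
  pos 2: 10101 XOR 10111 = 00010
  pos 5: 10001 XOR 10111 = 00110
  pos 7: 11000 XOR 10111 = 01111
  pos 8: 11111 XOR 10111 = 01000
Remainder = 1000 (nonzero — an error is detected).

1000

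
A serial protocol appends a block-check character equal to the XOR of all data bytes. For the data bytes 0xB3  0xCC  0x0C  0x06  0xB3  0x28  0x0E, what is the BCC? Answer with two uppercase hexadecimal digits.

E0

XOR the bytes together:
  start with 0xB3
  0xB3 ⊕ 0xCC = 0x7F
  0x7F ⊕ 0x0C = 0x73
  0x73 ⊕ 0x06 = 0x75
  0x75 ⊕ 0xB3 = 0xC6
  0xC6 ⊕ 0x28 = 0xEE
  0xEE ⊕ 0x0E = 0xE0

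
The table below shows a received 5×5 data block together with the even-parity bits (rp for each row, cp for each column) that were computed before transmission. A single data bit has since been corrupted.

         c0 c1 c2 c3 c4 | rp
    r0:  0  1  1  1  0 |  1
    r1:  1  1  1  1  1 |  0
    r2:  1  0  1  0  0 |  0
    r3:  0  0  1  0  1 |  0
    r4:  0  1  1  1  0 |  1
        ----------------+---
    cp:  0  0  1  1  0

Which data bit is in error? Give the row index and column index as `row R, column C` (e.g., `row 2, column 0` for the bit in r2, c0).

Recompute each row's even parity and compare to rp:
  r0: data parity 1, sent rp 1 → ok
  r1: data parity 1, sent rp 0 → mismatch
  r2: data parity 0, sent rp 0 → ok
  r3: data parity 0, sent rp 0 → ok
  r4: data parity 1, sent rp 1 → ok
Recompute each column's even parity and compare to cp:
  c0: data parity 0, sent cp 0 → ok
  c1: data parity 1, sent cp 0 → mismatch
  c2: data parity 1, sent cp 1 → ok
  c3: data parity 1, sent cp 1 → ok
  c4: data parity 0, sent cp 0 → ok
Exactly one row (r1) and one column (c1) fail → the flipped bit is at their intersection.

row 1, column 1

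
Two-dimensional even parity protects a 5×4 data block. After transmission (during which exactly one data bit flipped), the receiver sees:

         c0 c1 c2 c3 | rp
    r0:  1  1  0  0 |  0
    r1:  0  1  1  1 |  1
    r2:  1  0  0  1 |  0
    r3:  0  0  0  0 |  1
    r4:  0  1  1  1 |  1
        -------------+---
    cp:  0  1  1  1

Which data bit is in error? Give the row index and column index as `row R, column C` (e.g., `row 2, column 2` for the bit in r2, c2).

Recompute each row's even parity and compare to rp:
  r0: data parity 0, sent rp 0 → ok
  r1: data parity 1, sent rp 1 → ok
  r2: data parity 0, sent rp 0 → ok
  r3: data parity 0, sent rp 1 → mismatch
  r4: data parity 1, sent rp 1 → ok
Recompute each column's even parity and compare to cp:
  c0: data parity 0, sent cp 0 → ok
  c1: data parity 1, sent cp 1 → ok
  c2: data parity 0, sent cp 1 → mismatch
  c3: data parity 1, sent cp 1 → ok
Exactly one row (r3) and one column (c2) fail → the flipped bit is at their intersection.

row 3, column 2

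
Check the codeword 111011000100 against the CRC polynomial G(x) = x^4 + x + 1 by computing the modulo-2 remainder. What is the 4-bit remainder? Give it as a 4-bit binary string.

Modulo-2 division of 111011000100 by 10011:
  pos 0: 11101 XOR 10011 = 01110
  pos 1: 11101 XOR 10011 = 01110
  pos 2: 11100 XOR 10011 = 01111
  pos 3: 11110 XOR 10011 = 01101
  pos 4: 11010 XOR 10011 = 01001
  pos 5: 10011 XOR 10011 = 00000
Remainder = 0000 (zero — the frame passes the CRC check).

0000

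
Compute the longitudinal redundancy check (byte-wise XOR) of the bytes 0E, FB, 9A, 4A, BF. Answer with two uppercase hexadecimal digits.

9A

XOR the bytes together:
  start with 0x0E
  0x0E ⊕ 0xFB = 0xF5
  0xF5 ⊕ 0x9A = 0x6F
  0x6F ⊕ 0x4A = 0x25
  0x25 ⊕ 0xBF = 0x9A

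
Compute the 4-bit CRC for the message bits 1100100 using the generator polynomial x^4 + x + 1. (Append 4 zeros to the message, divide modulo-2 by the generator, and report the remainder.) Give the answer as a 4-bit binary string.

Append 4 zeros: 11001000000. Divide by 10011 (XOR where the leading bit is 1):
  pos 0: 11001 XOR 10011 = 01010
  pos 1: 10100 XOR 10011 = 00111
  pos 3: 11100 XOR 10011 = 01111
  pos 4: 11110 XOR 10011 = 01101
  pos 5: 11010 XOR 10011 = 01001
  pos 6: 10010 XOR 10011 = 00001
Remainder (last 4 bits) = 0001. This is the CRC / FCS.

0001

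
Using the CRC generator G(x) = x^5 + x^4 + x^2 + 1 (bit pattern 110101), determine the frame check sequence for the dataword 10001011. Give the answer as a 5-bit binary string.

00000

Append 5 zeros: 1000101100000. Divide by 110101 (XOR where the leading bit is 1):
  pos 0: 100010 XOR 110101 = 010111
  pos 1: 101111 XOR 110101 = 011010
  pos 2: 110101 XOR 110101 = 000000
Remainder (last 5 bits) = 00000. This is the CRC / FCS.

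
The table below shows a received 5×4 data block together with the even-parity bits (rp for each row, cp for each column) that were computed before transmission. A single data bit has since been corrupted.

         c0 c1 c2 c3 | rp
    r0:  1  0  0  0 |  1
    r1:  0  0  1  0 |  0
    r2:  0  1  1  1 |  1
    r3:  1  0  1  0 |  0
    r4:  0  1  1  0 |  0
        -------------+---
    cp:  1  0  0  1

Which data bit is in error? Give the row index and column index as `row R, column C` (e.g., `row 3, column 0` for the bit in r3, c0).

row 1, column 0

Recompute each row's even parity and compare to rp:
  r0: data parity 1, sent rp 1 → ok
  r1: data parity 1, sent rp 0 → mismatch
  r2: data parity 1, sent rp 1 → ok
  r3: data parity 0, sent rp 0 → ok
  r4: data parity 0, sent rp 0 → ok
Recompute each column's even parity and compare to cp:
  c0: data parity 0, sent cp 1 → mismatch
  c1: data parity 0, sent cp 0 → ok
  c2: data parity 0, sent cp 0 → ok
  c3: data parity 1, sent cp 1 → ok
Exactly one row (r1) and one column (c0) fail → the flipped bit is at their intersection.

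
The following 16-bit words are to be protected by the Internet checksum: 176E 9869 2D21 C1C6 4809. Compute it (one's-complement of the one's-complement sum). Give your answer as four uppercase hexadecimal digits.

1937

One's-complement addition (fold any carry out of bit 15 back into bit 0):
  0x176E + 0x9869 = 0x0AFD7
  0xAFD7 + 0x2D21 = 0x0DCF8
  0xDCF8 + 0xC1C6 = 0x19EBE → wrap carry → 0x9EBF
  0x9EBF + 0x4809 = 0x0E6C8
One's-complement sum = 0xE6C8.
Checksum = ~0xE6C8 & 0xFFFF = 0x1937.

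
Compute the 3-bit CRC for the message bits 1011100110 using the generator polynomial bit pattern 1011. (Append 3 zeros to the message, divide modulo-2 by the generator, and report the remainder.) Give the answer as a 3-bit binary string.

011

Append 3 zeros: 1011100110000. Divide by 1011 (XOR where the leading bit is 1):
  pos 0: 1011 XOR 1011 = 0000
  pos 4: 1001 XOR 1011 = 0010
  pos 6: 1010 XOR 1011 = 0001
  pos 9: 1000 XOR 1011 = 0011
Remainder (last 3 bits) = 011. This is the CRC / FCS.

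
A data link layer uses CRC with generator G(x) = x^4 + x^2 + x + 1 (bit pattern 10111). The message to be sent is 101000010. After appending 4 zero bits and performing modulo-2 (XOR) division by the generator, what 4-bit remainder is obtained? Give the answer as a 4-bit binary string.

1000

Append 4 zeros: 1010000100000. Divide by 10111 (XOR where the leading bit is 1):
  pos 0: 10100 XOR 10111 = 00011
  pos 3: 11001 XOR 10111 = 01110
  pos 4: 11100 XOR 10111 = 01011
  pos 5: 10110 XOR 10111 = 00001
Remainder (last 4 bits) = 1000. This is the CRC / FCS.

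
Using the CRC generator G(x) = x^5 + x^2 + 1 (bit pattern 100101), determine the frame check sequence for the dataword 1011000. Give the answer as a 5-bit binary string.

10000

Append 5 zeros: 101100000000. Divide by 100101 (XOR where the leading bit is 1):
  pos 0: 101100 XOR 100101 = 001001
  pos 2: 100100 XOR 100101 = 000001
Remainder (last 5 bits) = 10000. This is the CRC / FCS.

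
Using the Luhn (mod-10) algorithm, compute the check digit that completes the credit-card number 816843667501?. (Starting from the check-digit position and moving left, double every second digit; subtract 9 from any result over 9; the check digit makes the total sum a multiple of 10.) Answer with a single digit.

8

Partial digits right→left: 1 0 5 7 6 6 3 4 8 6 1 8
Double every second digit counting from the check-digit position (so the 1st, 3rd, 5th, ... of the partial from the right).
  doubled (with −9 where >9): 2 1 3 6 7 2 → sum 21
  kept as-is: 0 7 6 4 6 8 → sum 31
Total = 21 + 31 = 52.
Check digit = (10 − (52 mod 10)) mod 10 = 8.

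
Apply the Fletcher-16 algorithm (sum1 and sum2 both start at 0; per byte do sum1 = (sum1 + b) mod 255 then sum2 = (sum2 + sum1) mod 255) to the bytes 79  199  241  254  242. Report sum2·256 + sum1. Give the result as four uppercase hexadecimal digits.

Running sums (mod 255):
  after byte 0 (79): sum1=79, sum2=79
  after byte 1 (199): sum1=23, sum2=102
  after byte 2 (241): sum1=9, sum2=111
  after byte 3 (254): sum1=8, sum2=119
  after byte 4 (242): sum1=250, sum2=114
Checksum = sum2·256 + sum1 = 114·256 + 250 = 29434 = 0x72FA.

72FA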